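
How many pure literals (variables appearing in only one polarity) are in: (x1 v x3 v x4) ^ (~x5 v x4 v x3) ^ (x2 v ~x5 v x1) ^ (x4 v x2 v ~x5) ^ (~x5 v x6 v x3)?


A pure literal appears in only one polarity across all clauses.
Pure literals: x1 (positive only), x2 (positive only), x3 (positive only), x4 (positive only), x5 (negative only), x6 (positive only).
Count = 6.

6


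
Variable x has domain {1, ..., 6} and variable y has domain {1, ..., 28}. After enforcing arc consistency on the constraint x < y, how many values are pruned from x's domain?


For the constraint x < y, x needs a supporting value in y's domain.
x can be at most 27 (one less than y's maximum).
Valid x values from domain: 6 out of 6.
Pruned = 6 - 6 = 0.

0


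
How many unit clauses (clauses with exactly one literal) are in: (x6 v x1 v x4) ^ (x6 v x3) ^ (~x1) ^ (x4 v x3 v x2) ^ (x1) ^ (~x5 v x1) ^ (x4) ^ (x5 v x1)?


A unit clause contains exactly one literal.
Unit clauses found: (~x1), (x1), (x4).
Count = 3.

3


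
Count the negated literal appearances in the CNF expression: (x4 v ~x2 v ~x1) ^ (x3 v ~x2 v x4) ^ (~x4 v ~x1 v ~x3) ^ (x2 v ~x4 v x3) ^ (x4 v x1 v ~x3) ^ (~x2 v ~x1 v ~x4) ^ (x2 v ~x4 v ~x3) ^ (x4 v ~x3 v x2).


Scan each clause for negated literals.
Clause 1: 2 negative; Clause 2: 1 negative; Clause 3: 3 negative; Clause 4: 1 negative; Clause 5: 1 negative; Clause 6: 3 negative; Clause 7: 2 negative; Clause 8: 1 negative.
Total negative literal occurrences = 14.

14


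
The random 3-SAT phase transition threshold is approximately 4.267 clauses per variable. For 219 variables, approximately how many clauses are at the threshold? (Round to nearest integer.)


The 3-SAT phase transition occurs at approximately 4.267 clauses per variable.
m = 4.267 * 219 = 934.473.
Rounded to nearest integer: 934.

934


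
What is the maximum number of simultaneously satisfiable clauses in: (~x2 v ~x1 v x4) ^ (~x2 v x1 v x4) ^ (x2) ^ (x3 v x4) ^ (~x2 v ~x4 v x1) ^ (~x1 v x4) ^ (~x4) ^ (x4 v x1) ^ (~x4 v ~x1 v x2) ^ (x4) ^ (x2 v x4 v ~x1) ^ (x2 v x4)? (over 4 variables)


Enumerate all 16 truth assignments.
For each, count how many of the 12 clauses are satisfied.
The formula is not fully satisfiable, so the maximum is below 12.
Maximum simultaneously satisfiable clauses = 11.

11


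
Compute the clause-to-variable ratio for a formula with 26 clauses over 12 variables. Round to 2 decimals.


Clause-to-variable ratio = clauses / variables.
26 / 12 = 2.17.

2.17


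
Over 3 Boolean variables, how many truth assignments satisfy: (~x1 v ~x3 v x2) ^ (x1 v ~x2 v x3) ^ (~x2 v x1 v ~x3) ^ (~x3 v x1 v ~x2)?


Enumerate all 8 truth assignments over 3 variables.
Test each against every clause.
Satisfying assignments found: 5.

5


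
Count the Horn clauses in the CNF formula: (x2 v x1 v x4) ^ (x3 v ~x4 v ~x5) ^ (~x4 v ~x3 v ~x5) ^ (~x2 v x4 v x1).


A Horn clause has at most one positive literal.
Clause 1: 3 positive lit(s) -> not Horn
Clause 2: 1 positive lit(s) -> Horn
Clause 3: 0 positive lit(s) -> Horn
Clause 4: 2 positive lit(s) -> not Horn
Total Horn clauses = 2.

2


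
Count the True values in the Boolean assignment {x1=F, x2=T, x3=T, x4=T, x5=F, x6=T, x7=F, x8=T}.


The weight is the number of variables assigned True.
True variables: x2, x3, x4, x6, x8.
Weight = 5.

5


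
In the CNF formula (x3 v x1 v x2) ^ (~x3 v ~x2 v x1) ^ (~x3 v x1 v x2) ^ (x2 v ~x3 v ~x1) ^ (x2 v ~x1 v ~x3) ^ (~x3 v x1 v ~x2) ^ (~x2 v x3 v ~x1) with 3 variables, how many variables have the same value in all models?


Find all satisfying assignments: 3 model(s).
Check which variables have the same value in every model.
No variable is fixed across all models.
Backbone size = 0.

0


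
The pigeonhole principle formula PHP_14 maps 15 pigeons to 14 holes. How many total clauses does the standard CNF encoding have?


The PHP encoding has two parts:
1) At-least-one-hole clauses: 15 (one per pigeon, each with 14 literals).
2) At-most-one-pigeon-per-hole clauses: 14 holes * C(15,2) = 14 * 105 = 1470.
Total clauses = 15 + 1470 = 1485.

1485


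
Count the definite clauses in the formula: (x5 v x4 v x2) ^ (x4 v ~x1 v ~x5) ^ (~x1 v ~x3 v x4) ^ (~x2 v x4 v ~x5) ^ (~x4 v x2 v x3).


A definite clause has exactly one positive literal.
Clause 1: 3 positive -> not definite
Clause 2: 1 positive -> definite
Clause 3: 1 positive -> definite
Clause 4: 1 positive -> definite
Clause 5: 2 positive -> not definite
Definite clause count = 3.

3


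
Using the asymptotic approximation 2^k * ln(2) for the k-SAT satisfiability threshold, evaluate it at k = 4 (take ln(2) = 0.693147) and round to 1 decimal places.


Using the asymptotic formula: threshold ~ 2^k * ln(2).
2^4 = 16.
16 * 0.693147 = 11.1.

11.1


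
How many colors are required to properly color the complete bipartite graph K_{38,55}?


K_{38,55} is bipartite by definition: the two parts are independent sets, with every edge crossing between them.
Color all vertices in one part with color 1 and all vertices in the other part with color 2.
Since the graph has at least one edge, one color does not suffice.
Chromatic number = 2.

2


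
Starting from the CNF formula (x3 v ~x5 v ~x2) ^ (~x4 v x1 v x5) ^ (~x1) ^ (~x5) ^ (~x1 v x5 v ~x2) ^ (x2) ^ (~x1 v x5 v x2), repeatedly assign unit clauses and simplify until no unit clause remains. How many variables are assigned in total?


Unit propagation repeatedly assigns the literal in any unit clause, then simplifies.
Assignments in order: x1 = F, x5 = F, x4 = F, x2 = T.
No further unit clauses remain.
Total variables assigned = 4.

4


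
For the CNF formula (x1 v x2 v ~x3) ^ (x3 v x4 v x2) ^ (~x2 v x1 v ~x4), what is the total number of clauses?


Each group enclosed in parentheses joined by ^ is one clause.
Counting the conjuncts: 3 clauses.

3


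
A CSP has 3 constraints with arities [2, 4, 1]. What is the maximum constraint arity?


The arities are: 2, 4, 1.
Scan for the maximum value.
Maximum arity = 4.

4


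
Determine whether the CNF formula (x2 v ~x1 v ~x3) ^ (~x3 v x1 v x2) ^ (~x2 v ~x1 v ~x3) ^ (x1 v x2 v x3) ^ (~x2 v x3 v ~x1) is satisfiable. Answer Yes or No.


Check all 8 possible truth assignments.
Number of satisfying assignments found: 3.
The formula is satisfiable.

Yes


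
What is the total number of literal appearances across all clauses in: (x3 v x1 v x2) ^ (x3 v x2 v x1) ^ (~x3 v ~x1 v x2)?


Clause lengths: 3, 3, 3.
Sum = 3 + 3 + 3 = 9.

9


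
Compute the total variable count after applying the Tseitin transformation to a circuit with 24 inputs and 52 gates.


The Tseitin transformation introduces one auxiliary variable per gate.
Total variables = inputs + gates = 24 + 52 = 76.

76


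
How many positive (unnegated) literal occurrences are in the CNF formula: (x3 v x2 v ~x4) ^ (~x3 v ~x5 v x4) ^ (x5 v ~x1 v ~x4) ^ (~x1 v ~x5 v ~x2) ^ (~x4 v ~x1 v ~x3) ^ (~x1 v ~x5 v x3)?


Scan each clause for unnegated literals.
Clause 1: 2 positive; Clause 2: 1 positive; Clause 3: 1 positive; Clause 4: 0 positive; Clause 5: 0 positive; Clause 6: 1 positive.
Total positive literal occurrences = 5.

5


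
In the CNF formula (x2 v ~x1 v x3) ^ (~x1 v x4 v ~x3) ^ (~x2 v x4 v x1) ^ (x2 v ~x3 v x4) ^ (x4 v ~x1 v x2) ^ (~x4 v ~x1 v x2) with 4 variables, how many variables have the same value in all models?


Find all satisfying assignments: 8 model(s).
Check which variables have the same value in every model.
No variable is fixed across all models.
Backbone size = 0.

0


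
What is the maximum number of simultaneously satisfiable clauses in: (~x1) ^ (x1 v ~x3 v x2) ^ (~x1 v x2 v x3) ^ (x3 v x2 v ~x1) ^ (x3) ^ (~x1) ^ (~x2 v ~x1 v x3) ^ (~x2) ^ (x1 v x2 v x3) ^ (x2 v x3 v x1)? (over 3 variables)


Enumerate all 8 truth assignments.
For each, count how many of the 10 clauses are satisfied.
The formula is not fully satisfiable, so the maximum is below 10.
Maximum simultaneously satisfiable clauses = 9.

9


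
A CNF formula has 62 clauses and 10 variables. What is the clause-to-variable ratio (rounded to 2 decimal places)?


Clause-to-variable ratio = clauses / variables.
62 / 10 = 6.2.

6.2


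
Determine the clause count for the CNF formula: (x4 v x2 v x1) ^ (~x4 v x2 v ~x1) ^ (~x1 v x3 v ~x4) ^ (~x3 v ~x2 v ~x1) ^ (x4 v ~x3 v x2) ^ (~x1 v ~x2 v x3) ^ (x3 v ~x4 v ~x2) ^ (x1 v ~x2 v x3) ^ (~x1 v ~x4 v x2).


Each group enclosed in parentheses joined by ^ is one clause.
Counting the conjuncts: 9 clauses.

9


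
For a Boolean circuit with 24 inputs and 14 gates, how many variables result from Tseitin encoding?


The Tseitin transformation introduces one auxiliary variable per gate.
Total variables = inputs + gates = 24 + 14 = 38.

38


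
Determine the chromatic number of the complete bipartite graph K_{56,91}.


K_{56,91} is bipartite by definition: the two parts are independent sets, with every edge crossing between them.
Color all vertices in one part with color 1 and all vertices in the other part with color 2.
Since the graph has at least one edge, one color does not suffice.
Chromatic number = 2.

2


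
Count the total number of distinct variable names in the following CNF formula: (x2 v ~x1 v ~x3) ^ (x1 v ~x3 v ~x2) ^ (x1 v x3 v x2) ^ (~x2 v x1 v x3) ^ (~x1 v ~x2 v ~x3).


Identify each distinct variable in the formula.
Variables found: x1, x2, x3.
Total distinct variables = 3.

3


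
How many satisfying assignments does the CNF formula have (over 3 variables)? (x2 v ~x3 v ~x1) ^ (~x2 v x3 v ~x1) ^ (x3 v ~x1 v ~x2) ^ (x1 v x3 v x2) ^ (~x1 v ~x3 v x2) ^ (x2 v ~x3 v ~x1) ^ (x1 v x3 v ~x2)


Enumerate all 8 truth assignments over 3 variables.
Test each against every clause.
Satisfying assignments found: 4.

4


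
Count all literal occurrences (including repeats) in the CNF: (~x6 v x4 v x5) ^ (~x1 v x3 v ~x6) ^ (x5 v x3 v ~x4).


Clause lengths: 3, 3, 3.
Sum = 3 + 3 + 3 = 9.

9


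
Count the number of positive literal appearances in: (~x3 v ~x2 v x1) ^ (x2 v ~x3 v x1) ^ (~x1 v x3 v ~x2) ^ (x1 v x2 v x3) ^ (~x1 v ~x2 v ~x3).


Scan each clause for unnegated literals.
Clause 1: 1 positive; Clause 2: 2 positive; Clause 3: 1 positive; Clause 4: 3 positive; Clause 5: 0 positive.
Total positive literal occurrences = 7.

7


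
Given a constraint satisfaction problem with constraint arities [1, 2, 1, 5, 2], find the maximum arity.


The arities are: 1, 2, 1, 5, 2.
Scan for the maximum value.
Maximum arity = 5.

5


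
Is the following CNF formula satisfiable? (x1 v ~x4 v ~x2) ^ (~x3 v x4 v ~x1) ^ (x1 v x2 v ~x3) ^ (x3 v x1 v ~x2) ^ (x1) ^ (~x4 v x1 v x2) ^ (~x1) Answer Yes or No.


Check all 16 possible truth assignments.
Number of satisfying assignments found: 0.
The formula is unsatisfiable.

No


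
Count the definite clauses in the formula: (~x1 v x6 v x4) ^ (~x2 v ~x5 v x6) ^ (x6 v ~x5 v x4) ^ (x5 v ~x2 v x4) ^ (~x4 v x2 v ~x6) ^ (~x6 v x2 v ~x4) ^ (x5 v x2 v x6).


A definite clause has exactly one positive literal.
Clause 1: 2 positive -> not definite
Clause 2: 1 positive -> definite
Clause 3: 2 positive -> not definite
Clause 4: 2 positive -> not definite
Clause 5: 1 positive -> definite
Clause 6: 1 positive -> definite
Clause 7: 3 positive -> not definite
Definite clause count = 3.

3


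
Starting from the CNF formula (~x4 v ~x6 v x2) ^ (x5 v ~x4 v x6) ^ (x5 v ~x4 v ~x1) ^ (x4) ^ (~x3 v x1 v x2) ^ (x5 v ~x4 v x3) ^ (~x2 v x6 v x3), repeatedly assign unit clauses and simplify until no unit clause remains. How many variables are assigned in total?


Unit propagation repeatedly assigns the literal in any unit clause, then simplifies.
Assignments in order: x4 = T.
No further unit clauses remain.
Total variables assigned = 1.

1


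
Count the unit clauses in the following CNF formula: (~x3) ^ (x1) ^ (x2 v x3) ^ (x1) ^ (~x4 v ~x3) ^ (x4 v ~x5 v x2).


A unit clause contains exactly one literal.
Unit clauses found: (~x3), (x1), (x1).
Count = 3.

3


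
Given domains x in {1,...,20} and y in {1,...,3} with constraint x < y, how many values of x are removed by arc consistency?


For the constraint x < y, x needs a supporting value in y's domain.
x can be at most 2 (one less than y's maximum).
Valid x values from domain: 2 out of 20.
Pruned = 20 - 2 = 18.

18


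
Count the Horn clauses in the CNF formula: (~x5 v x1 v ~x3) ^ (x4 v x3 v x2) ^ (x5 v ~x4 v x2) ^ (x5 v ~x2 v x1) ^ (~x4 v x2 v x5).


A Horn clause has at most one positive literal.
Clause 1: 1 positive lit(s) -> Horn
Clause 2: 3 positive lit(s) -> not Horn
Clause 3: 2 positive lit(s) -> not Horn
Clause 4: 2 positive lit(s) -> not Horn
Clause 5: 2 positive lit(s) -> not Horn
Total Horn clauses = 1.

1


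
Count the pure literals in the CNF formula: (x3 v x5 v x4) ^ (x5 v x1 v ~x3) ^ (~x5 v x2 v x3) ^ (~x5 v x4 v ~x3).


A pure literal appears in only one polarity across all clauses.
Pure literals: x1 (positive only), x2 (positive only), x4 (positive only).
Count = 3.

3


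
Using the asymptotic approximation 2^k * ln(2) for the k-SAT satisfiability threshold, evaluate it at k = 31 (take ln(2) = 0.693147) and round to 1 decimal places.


Using the asymptotic formula: threshold ~ 2^k * ln(2).
2^31 = 2147483648.
2147483648 * 0.693147 = 1488521848.2.

1488521848.2


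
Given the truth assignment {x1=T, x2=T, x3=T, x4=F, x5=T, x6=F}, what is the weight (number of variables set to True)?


The weight is the number of variables assigned True.
True variables: x1, x2, x3, x5.
Weight = 4.

4


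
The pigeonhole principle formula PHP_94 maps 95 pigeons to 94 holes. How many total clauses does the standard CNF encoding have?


The PHP encoding has two parts:
1) At-least-one-hole clauses: 95 (one per pigeon, each with 94 literals).
2) At-most-one-pigeon-per-hole clauses: 94 holes * C(95,2) = 94 * 4465 = 419710.
Total clauses = 95 + 419710 = 419805.

419805


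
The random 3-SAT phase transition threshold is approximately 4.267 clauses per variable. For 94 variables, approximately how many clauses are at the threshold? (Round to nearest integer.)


The 3-SAT phase transition occurs at approximately 4.267 clauses per variable.
m = 4.267 * 94 = 401.098.
Rounded to nearest integer: 401.

401


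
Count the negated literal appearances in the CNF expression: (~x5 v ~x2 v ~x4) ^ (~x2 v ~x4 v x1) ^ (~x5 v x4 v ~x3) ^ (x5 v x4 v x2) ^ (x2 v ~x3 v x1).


Scan each clause for negated literals.
Clause 1: 3 negative; Clause 2: 2 negative; Clause 3: 2 negative; Clause 4: 0 negative; Clause 5: 1 negative.
Total negative literal occurrences = 8.

8


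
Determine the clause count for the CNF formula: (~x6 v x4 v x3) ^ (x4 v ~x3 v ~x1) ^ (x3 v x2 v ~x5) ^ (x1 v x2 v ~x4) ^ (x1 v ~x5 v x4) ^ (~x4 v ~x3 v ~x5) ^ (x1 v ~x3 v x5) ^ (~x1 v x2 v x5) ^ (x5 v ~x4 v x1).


Each group enclosed in parentheses joined by ^ is one clause.
Counting the conjuncts: 9 clauses.

9


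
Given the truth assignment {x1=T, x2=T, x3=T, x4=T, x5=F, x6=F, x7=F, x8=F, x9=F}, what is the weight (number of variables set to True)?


The weight is the number of variables assigned True.
True variables: x1, x2, x3, x4.
Weight = 4.

4


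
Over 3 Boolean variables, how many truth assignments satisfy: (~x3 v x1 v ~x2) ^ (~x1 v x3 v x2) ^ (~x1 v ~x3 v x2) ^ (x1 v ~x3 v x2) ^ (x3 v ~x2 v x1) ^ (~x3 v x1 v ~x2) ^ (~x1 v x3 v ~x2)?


Enumerate all 8 truth assignments over 3 variables.
Test each against every clause.
Satisfying assignments found: 2.

2


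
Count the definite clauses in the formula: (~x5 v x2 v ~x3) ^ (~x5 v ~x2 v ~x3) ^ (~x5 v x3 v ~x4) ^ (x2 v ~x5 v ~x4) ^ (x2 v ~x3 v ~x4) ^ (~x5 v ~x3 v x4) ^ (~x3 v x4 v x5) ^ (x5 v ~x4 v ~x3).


A definite clause has exactly one positive literal.
Clause 1: 1 positive -> definite
Clause 2: 0 positive -> not definite
Clause 3: 1 positive -> definite
Clause 4: 1 positive -> definite
Clause 5: 1 positive -> definite
Clause 6: 1 positive -> definite
Clause 7: 2 positive -> not definite
Clause 8: 1 positive -> definite
Definite clause count = 6.

6


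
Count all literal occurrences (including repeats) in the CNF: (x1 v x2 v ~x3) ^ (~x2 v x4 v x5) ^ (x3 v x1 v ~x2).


Clause lengths: 3, 3, 3.
Sum = 3 + 3 + 3 = 9.

9


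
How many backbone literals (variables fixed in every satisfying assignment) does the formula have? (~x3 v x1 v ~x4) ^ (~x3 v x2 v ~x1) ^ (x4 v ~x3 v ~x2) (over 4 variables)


Find all satisfying assignments: 10 model(s).
Check which variables have the same value in every model.
No variable is fixed across all models.
Backbone size = 0.

0


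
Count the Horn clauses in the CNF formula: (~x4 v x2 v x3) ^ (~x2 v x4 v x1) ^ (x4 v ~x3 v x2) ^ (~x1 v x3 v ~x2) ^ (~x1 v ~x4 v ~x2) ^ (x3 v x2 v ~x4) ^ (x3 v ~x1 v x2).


A Horn clause has at most one positive literal.
Clause 1: 2 positive lit(s) -> not Horn
Clause 2: 2 positive lit(s) -> not Horn
Clause 3: 2 positive lit(s) -> not Horn
Clause 4: 1 positive lit(s) -> Horn
Clause 5: 0 positive lit(s) -> Horn
Clause 6: 2 positive lit(s) -> not Horn
Clause 7: 2 positive lit(s) -> not Horn
Total Horn clauses = 2.

2


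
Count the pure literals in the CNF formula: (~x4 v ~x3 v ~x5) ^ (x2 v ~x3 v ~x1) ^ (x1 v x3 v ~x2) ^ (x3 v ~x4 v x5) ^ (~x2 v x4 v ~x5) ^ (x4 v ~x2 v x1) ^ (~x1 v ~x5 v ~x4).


A pure literal appears in only one polarity across all clauses.
No pure literals found.
Count = 0.

0


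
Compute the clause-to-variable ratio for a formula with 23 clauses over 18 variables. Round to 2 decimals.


Clause-to-variable ratio = clauses / variables.
23 / 18 = 1.28.

1.28


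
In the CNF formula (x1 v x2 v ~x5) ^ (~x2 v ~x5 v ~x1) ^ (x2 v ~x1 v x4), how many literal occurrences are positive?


Scan each clause for unnegated literals.
Clause 1: 2 positive; Clause 2: 0 positive; Clause 3: 2 positive.
Total positive literal occurrences = 4.

4


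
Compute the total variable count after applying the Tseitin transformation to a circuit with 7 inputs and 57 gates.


The Tseitin transformation introduces one auxiliary variable per gate.
Total variables = inputs + gates = 7 + 57 = 64.

64


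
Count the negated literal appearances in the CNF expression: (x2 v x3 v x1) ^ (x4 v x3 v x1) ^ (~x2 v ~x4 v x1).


Scan each clause for negated literals.
Clause 1: 0 negative; Clause 2: 0 negative; Clause 3: 2 negative.
Total negative literal occurrences = 2.

2


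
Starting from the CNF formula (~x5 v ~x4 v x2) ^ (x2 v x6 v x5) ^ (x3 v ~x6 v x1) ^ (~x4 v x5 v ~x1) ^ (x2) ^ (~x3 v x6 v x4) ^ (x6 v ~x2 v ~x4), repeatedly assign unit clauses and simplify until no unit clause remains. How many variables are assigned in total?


Unit propagation repeatedly assigns the literal in any unit clause, then simplifies.
Assignments in order: x2 = T.
No further unit clauses remain.
Total variables assigned = 1.

1


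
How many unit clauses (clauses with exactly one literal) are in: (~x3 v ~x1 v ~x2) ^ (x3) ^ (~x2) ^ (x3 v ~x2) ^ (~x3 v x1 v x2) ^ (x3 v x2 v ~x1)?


A unit clause contains exactly one literal.
Unit clauses found: (x3), (~x2).
Count = 2.

2


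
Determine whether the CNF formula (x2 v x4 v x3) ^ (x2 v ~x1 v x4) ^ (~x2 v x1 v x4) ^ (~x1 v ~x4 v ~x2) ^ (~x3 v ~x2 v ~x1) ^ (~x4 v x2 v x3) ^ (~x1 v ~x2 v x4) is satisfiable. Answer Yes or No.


Check all 16 possible truth assignments.
Number of satisfying assignments found: 5.
The formula is satisfiable.

Yes


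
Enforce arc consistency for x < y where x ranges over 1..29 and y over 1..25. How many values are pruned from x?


For the constraint x < y, x needs a supporting value in y's domain.
x can be at most 24 (one less than y's maximum).
Valid x values from domain: 24 out of 29.
Pruned = 29 - 24 = 5.

5


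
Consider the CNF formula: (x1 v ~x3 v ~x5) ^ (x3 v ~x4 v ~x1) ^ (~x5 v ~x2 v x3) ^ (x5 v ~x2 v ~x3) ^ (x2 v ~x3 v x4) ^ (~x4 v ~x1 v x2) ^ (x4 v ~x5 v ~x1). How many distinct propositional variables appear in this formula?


Identify each distinct variable in the formula.
Variables found: x1, x2, x3, x4, x5.
Total distinct variables = 5.

5


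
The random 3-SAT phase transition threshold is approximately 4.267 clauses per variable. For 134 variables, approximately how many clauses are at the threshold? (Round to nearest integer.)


The 3-SAT phase transition occurs at approximately 4.267 clauses per variable.
m = 4.267 * 134 = 571.778.
Rounded to nearest integer: 572.

572


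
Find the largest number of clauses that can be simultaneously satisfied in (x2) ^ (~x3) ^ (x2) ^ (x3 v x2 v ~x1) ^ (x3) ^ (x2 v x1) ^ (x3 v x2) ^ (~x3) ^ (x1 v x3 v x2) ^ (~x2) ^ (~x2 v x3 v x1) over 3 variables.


Enumerate all 8 truth assignments.
For each, count how many of the 11 clauses are satisfied.
The formula is not fully satisfiable, so the maximum is below 11.
Maximum simultaneously satisfiable clauses = 9.

9


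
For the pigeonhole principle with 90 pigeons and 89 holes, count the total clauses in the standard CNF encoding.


The PHP encoding has two parts:
1) At-least-one-hole clauses: 90 (one per pigeon, each with 89 literals).
2) At-most-one-pigeon-per-hole clauses: 89 holes * C(90,2) = 89 * 4005 = 356445.
Total clauses = 90 + 356445 = 356535.

356535


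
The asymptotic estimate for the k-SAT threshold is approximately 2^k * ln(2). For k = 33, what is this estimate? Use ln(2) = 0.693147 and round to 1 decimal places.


Using the asymptotic formula: threshold ~ 2^k * ln(2).
2^33 = 8589934592.
8589934592 * 0.693147 = 5954087392.6.

5954087392.6


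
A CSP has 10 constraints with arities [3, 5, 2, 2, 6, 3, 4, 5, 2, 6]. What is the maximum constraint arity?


The arities are: 3, 5, 2, 2, 6, 3, 4, 5, 2, 6.
Scan for the maximum value.
Maximum arity = 6.

6


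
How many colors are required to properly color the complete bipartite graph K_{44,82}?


K_{44,82} is bipartite by definition: the two parts are independent sets, with every edge crossing between them.
Color all vertices in one part with color 1 and all vertices in the other part with color 2.
Since the graph has at least one edge, one color does not suffice.
Chromatic number = 2.

2


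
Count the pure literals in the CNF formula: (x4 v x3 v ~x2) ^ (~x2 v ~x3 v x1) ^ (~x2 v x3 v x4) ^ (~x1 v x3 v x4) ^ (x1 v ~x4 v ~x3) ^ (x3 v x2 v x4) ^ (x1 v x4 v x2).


A pure literal appears in only one polarity across all clauses.
No pure literals found.
Count = 0.

0


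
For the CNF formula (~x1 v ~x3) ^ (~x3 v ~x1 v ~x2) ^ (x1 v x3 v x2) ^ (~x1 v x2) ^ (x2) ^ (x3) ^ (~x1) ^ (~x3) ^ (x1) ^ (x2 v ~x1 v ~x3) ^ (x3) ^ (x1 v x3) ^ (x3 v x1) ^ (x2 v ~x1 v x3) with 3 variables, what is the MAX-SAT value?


Enumerate all 8 truth assignments.
For each, count how many of the 14 clauses are satisfied.
The formula is not fully satisfiable, so the maximum is below 14.
Maximum simultaneously satisfiable clauses = 12.

12


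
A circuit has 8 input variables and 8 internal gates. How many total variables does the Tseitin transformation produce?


The Tseitin transformation introduces one auxiliary variable per gate.
Total variables = inputs + gates = 8 + 8 = 16.

16


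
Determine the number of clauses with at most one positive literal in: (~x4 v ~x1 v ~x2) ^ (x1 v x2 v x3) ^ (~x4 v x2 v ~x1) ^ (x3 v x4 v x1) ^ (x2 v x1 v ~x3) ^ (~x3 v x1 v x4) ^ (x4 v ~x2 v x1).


A Horn clause has at most one positive literal.
Clause 1: 0 positive lit(s) -> Horn
Clause 2: 3 positive lit(s) -> not Horn
Clause 3: 1 positive lit(s) -> Horn
Clause 4: 3 positive lit(s) -> not Horn
Clause 5: 2 positive lit(s) -> not Horn
Clause 6: 2 positive lit(s) -> not Horn
Clause 7: 2 positive lit(s) -> not Horn
Total Horn clauses = 2.

2


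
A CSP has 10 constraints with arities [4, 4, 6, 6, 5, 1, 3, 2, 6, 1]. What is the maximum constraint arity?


The arities are: 4, 4, 6, 6, 5, 1, 3, 2, 6, 1.
Scan for the maximum value.
Maximum arity = 6.

6


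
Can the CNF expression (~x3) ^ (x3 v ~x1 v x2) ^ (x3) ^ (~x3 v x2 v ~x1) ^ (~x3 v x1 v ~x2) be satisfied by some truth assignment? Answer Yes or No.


Check all 8 possible truth assignments.
Number of satisfying assignments found: 0.
The formula is unsatisfiable.

No


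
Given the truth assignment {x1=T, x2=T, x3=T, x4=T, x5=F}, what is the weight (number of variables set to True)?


The weight is the number of variables assigned True.
True variables: x1, x2, x3, x4.
Weight = 4.

4


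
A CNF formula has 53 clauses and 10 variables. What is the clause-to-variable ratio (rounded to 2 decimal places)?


Clause-to-variable ratio = clauses / variables.
53 / 10 = 5.3.

5.3


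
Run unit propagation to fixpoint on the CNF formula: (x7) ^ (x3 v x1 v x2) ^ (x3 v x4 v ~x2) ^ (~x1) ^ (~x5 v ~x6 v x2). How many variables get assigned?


Unit propagation repeatedly assigns the literal in any unit clause, then simplifies.
Assignments in order: x7 = T, x1 = F.
No further unit clauses remain.
Total variables assigned = 2.

2


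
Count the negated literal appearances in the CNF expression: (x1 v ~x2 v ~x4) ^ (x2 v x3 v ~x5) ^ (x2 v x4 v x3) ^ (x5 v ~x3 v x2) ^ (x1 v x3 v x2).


Scan each clause for negated literals.
Clause 1: 2 negative; Clause 2: 1 negative; Clause 3: 0 negative; Clause 4: 1 negative; Clause 5: 0 negative.
Total negative literal occurrences = 4.

4


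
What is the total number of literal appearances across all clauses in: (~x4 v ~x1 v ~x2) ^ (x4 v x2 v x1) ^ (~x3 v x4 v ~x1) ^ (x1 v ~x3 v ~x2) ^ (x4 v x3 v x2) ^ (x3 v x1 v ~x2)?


Clause lengths: 3, 3, 3, 3, 3, 3.
Sum = 3 + 3 + 3 + 3 + 3 + 3 = 18.

18


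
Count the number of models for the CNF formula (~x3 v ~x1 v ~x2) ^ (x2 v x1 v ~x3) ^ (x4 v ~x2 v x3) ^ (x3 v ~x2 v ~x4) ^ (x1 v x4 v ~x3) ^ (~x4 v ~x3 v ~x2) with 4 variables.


Enumerate all 16 truth assignments over 4 variables.
Test each against every clause.
Satisfying assignments found: 6.

6


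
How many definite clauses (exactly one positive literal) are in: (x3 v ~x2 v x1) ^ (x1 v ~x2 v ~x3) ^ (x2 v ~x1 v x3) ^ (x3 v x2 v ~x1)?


A definite clause has exactly one positive literal.
Clause 1: 2 positive -> not definite
Clause 2: 1 positive -> definite
Clause 3: 2 positive -> not definite
Clause 4: 2 positive -> not definite
Definite clause count = 1.

1


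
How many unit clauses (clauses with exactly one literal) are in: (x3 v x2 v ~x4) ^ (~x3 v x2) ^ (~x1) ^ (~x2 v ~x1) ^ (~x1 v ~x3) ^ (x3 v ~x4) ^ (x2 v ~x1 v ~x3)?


A unit clause contains exactly one literal.
Unit clauses found: (~x1).
Count = 1.

1


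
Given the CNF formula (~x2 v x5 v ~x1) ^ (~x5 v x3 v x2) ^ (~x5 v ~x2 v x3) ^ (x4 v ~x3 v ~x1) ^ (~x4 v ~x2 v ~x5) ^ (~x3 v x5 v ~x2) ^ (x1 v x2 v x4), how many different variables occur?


Identify each distinct variable in the formula.
Variables found: x1, x2, x3, x4, x5.
Total distinct variables = 5.

5


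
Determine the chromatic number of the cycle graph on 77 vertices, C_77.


An odd cycle cannot be 2-colored: alternating two colors around the cycle returns to the start with a conflict.
Since 77 is odd, three colors are required (and three suffice).
Chromatic number = 3.

3


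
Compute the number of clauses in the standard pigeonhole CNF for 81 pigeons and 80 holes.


The PHP encoding has two parts:
1) At-least-one-hole clauses: 81 (one per pigeon, each with 80 literals).
2) At-most-one-pigeon-per-hole clauses: 80 holes * C(81,2) = 80 * 3240 = 259200.
Total clauses = 81 + 259200 = 259281.

259281


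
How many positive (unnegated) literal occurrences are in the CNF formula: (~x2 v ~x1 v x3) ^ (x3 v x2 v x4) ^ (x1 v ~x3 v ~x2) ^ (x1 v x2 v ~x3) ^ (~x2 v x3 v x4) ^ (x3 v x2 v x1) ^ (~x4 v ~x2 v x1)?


Scan each clause for unnegated literals.
Clause 1: 1 positive; Clause 2: 3 positive; Clause 3: 1 positive; Clause 4: 2 positive; Clause 5: 2 positive; Clause 6: 3 positive; Clause 7: 1 positive.
Total positive literal occurrences = 13.

13


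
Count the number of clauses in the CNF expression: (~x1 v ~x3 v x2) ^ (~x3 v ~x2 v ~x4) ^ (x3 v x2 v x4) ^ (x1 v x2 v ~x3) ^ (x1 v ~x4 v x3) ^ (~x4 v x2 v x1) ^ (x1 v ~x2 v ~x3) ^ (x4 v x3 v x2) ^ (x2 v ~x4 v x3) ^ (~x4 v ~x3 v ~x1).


Each group enclosed in parentheses joined by ^ is one clause.
Counting the conjuncts: 10 clauses.

10


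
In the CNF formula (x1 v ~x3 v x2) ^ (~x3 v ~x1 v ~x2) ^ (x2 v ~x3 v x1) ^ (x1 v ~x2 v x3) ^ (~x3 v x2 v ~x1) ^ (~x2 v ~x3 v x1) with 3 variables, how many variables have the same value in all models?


Find all satisfying assignments: 3 model(s).
Check which variables have the same value in every model.
Fixed variables: x3=F.
Backbone size = 1.

1


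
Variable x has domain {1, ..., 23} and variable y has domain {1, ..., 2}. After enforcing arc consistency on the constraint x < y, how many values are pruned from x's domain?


For the constraint x < y, x needs a supporting value in y's domain.
x can be at most 1 (one less than y's maximum).
Valid x values from domain: 1 out of 23.
Pruned = 23 - 1 = 22.

22


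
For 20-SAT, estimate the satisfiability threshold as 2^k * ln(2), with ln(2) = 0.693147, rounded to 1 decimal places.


Using the asymptotic formula: threshold ~ 2^k * ln(2).
2^20 = 1048576.
1048576 * 0.693147 = 726817.3.

726817.3


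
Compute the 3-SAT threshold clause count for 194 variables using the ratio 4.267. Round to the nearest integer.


The 3-SAT phase transition occurs at approximately 4.267 clauses per variable.
m = 4.267 * 194 = 827.798.
Rounded to nearest integer: 828.

828


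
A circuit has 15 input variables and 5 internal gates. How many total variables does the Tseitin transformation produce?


The Tseitin transformation introduces one auxiliary variable per gate.
Total variables = inputs + gates = 15 + 5 = 20.

20


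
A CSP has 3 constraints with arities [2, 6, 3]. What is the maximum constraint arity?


The arities are: 2, 6, 3.
Scan for the maximum value.
Maximum arity = 6.

6


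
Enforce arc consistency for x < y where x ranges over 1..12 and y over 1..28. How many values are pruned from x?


For the constraint x < y, x needs a supporting value in y's domain.
x can be at most 27 (one less than y's maximum).
Valid x values from domain: 12 out of 12.
Pruned = 12 - 12 = 0.

0


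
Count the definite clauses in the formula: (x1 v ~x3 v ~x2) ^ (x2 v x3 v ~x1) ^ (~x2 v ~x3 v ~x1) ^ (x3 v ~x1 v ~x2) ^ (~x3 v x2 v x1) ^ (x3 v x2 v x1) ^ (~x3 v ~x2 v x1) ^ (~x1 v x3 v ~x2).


A definite clause has exactly one positive literal.
Clause 1: 1 positive -> definite
Clause 2: 2 positive -> not definite
Clause 3: 0 positive -> not definite
Clause 4: 1 positive -> definite
Clause 5: 2 positive -> not definite
Clause 6: 3 positive -> not definite
Clause 7: 1 positive -> definite
Clause 8: 1 positive -> definite
Definite clause count = 4.

4


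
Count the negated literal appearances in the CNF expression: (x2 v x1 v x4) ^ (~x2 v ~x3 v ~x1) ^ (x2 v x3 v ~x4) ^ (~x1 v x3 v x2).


Scan each clause for negated literals.
Clause 1: 0 negative; Clause 2: 3 negative; Clause 3: 1 negative; Clause 4: 1 negative.
Total negative literal occurrences = 5.

5


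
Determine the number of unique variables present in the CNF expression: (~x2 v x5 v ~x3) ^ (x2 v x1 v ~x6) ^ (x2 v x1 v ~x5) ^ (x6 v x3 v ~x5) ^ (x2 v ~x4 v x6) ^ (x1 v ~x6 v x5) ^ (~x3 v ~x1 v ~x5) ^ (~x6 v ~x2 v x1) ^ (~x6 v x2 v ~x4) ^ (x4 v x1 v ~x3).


Identify each distinct variable in the formula.
Variables found: x1, x2, x3, x4, x5, x6.
Total distinct variables = 6.

6


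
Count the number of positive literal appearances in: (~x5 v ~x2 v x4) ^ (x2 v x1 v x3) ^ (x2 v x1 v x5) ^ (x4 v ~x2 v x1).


Scan each clause for unnegated literals.
Clause 1: 1 positive; Clause 2: 3 positive; Clause 3: 3 positive; Clause 4: 2 positive.
Total positive literal occurrences = 9.

9


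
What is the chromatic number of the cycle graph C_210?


A cycle on an even number of vertices is bipartite: alternate two colors around the cycle.
Since 210 is even, two colors suffice, and at least two are needed because the graph has edges.
Chromatic number = 2.

2


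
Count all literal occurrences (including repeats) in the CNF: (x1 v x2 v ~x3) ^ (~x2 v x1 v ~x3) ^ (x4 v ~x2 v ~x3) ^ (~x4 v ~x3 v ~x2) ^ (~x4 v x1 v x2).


Clause lengths: 3, 3, 3, 3, 3.
Sum = 3 + 3 + 3 + 3 + 3 = 15.

15


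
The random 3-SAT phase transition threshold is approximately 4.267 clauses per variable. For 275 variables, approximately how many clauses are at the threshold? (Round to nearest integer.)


The 3-SAT phase transition occurs at approximately 4.267 clauses per variable.
m = 4.267 * 275 = 1173.425.
Rounded to nearest integer: 1173.

1173


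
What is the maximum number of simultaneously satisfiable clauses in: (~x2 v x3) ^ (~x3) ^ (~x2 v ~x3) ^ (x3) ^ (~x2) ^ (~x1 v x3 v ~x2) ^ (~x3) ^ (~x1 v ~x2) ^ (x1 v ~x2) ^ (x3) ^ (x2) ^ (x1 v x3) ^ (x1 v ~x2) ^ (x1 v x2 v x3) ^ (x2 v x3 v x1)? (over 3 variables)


Enumerate all 8 truth assignments.
For each, count how many of the 15 clauses are satisfied.
The formula is not fully satisfiable, so the maximum is below 15.
Maximum simultaneously satisfiable clauses = 12.

12


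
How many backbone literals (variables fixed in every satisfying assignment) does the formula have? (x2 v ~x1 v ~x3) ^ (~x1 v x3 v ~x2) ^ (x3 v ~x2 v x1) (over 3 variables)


Find all satisfying assignments: 5 model(s).
Check which variables have the same value in every model.
No variable is fixed across all models.
Backbone size = 0.

0


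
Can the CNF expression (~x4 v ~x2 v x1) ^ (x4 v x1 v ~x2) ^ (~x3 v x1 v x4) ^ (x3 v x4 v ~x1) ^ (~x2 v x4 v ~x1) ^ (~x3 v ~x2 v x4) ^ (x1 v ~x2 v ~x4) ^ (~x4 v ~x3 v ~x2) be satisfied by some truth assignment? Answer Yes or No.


Check all 16 possible truth assignments.
Number of satisfying assignments found: 7.
The formula is satisfiable.

Yes


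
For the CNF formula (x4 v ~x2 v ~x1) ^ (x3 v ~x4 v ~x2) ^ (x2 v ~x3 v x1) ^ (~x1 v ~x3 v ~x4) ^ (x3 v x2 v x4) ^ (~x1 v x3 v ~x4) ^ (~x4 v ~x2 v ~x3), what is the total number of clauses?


Each group enclosed in parentheses joined by ^ is one clause.
Counting the conjuncts: 7 clauses.

7


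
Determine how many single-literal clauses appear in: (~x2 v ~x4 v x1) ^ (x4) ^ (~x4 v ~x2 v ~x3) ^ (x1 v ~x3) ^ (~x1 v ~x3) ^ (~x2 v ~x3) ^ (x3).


A unit clause contains exactly one literal.
Unit clauses found: (x4), (x3).
Count = 2.

2


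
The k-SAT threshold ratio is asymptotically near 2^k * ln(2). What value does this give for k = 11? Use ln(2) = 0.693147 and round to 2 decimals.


Using the asymptotic formula: threshold ~ 2^k * ln(2).
2^11 = 2048.
2048 * 0.693147 = 1419.57.

1419.57


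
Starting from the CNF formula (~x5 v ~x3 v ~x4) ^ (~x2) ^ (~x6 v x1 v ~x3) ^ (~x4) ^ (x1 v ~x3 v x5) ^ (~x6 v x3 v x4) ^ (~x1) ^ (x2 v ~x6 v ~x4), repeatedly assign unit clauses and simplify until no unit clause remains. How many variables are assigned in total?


Unit propagation repeatedly assigns the literal in any unit clause, then simplifies.
Assignments in order: x2 = F, x4 = F, x1 = F.
No further unit clauses remain.
Total variables assigned = 3.

3


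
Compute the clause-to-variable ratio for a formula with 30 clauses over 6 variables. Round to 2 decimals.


Clause-to-variable ratio = clauses / variables.
30 / 6 = 5.0.

5.0


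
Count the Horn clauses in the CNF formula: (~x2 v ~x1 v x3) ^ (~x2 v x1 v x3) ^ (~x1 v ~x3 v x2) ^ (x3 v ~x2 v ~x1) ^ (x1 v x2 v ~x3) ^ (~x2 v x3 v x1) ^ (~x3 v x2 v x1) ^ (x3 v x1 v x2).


A Horn clause has at most one positive literal.
Clause 1: 1 positive lit(s) -> Horn
Clause 2: 2 positive lit(s) -> not Horn
Clause 3: 1 positive lit(s) -> Horn
Clause 4: 1 positive lit(s) -> Horn
Clause 5: 2 positive lit(s) -> not Horn
Clause 6: 2 positive lit(s) -> not Horn
Clause 7: 2 positive lit(s) -> not Horn
Clause 8: 3 positive lit(s) -> not Horn
Total Horn clauses = 3.

3


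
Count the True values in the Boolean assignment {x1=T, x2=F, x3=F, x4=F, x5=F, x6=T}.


The weight is the number of variables assigned True.
True variables: x1, x6.
Weight = 2.

2


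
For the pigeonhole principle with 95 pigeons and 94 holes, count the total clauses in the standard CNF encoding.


The PHP encoding has two parts:
1) At-least-one-hole clauses: 95 (one per pigeon, each with 94 literals).
2) At-most-one-pigeon-per-hole clauses: 94 holes * C(95,2) = 94 * 4465 = 419710.
Total clauses = 95 + 419710 = 419805.

419805


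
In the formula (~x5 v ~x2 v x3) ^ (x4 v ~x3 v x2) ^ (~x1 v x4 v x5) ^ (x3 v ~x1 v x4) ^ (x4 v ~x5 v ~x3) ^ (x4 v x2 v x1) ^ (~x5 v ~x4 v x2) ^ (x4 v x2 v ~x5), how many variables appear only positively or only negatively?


A pure literal appears in only one polarity across all clauses.
No pure literals found.
Count = 0.

0


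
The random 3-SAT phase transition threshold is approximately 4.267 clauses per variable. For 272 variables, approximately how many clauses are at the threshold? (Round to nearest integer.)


The 3-SAT phase transition occurs at approximately 4.267 clauses per variable.
m = 4.267 * 272 = 1160.624.
Rounded to nearest integer: 1161.

1161


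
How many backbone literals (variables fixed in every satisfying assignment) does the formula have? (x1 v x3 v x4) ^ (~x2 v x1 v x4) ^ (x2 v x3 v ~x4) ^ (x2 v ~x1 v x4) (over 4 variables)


Find all satisfying assignments: 9 model(s).
Check which variables have the same value in every model.
No variable is fixed across all models.
Backbone size = 0.

0


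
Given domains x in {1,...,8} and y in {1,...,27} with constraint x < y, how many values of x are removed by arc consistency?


For the constraint x < y, x needs a supporting value in y's domain.
x can be at most 26 (one less than y's maximum).
Valid x values from domain: 8 out of 8.
Pruned = 8 - 8 = 0.

0


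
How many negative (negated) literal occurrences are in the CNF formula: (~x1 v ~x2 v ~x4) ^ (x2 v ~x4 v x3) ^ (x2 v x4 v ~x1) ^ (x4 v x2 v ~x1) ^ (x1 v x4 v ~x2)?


Scan each clause for negated literals.
Clause 1: 3 negative; Clause 2: 1 negative; Clause 3: 1 negative; Clause 4: 1 negative; Clause 5: 1 negative.
Total negative literal occurrences = 7.

7


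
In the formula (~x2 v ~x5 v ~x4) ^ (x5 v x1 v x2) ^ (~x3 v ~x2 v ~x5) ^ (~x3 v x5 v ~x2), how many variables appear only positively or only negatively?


A pure literal appears in only one polarity across all clauses.
Pure literals: x1 (positive only), x3 (negative only), x4 (negative only).
Count = 3.

3


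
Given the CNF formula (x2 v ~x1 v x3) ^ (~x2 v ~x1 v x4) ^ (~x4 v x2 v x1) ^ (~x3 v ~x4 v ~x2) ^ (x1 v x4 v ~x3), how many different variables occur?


Identify each distinct variable in the formula.
Variables found: x1, x2, x3, x4.
Total distinct variables = 4.

4


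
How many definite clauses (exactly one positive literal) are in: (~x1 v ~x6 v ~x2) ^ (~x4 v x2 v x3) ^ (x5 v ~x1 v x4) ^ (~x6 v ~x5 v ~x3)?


A definite clause has exactly one positive literal.
Clause 1: 0 positive -> not definite
Clause 2: 2 positive -> not definite
Clause 3: 2 positive -> not definite
Clause 4: 0 positive -> not definite
Definite clause count = 0.

0


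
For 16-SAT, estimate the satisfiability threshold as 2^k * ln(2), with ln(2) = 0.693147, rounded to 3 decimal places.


Using the asymptotic formula: threshold ~ 2^k * ln(2).
2^16 = 65536.
65536 * 0.693147 = 45426.082.

45426.082


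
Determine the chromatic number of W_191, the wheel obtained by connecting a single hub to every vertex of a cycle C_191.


W_191 consists of the cycle C_191 together with a hub vertex adjacent to every cycle vertex.
The cycle C_191 needs 3 colors (odd cycle -> 3).
The hub is adjacent to every cycle vertex, so it must receive a new color distinct from all of them.
Chromatic number = 3 + 1 = 4.

4


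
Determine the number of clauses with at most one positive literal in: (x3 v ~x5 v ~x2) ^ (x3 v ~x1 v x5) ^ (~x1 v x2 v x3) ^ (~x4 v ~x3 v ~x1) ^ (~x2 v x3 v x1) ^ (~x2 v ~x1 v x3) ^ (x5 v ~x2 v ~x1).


A Horn clause has at most one positive literal.
Clause 1: 1 positive lit(s) -> Horn
Clause 2: 2 positive lit(s) -> not Horn
Clause 3: 2 positive lit(s) -> not Horn
Clause 4: 0 positive lit(s) -> Horn
Clause 5: 2 positive lit(s) -> not Horn
Clause 6: 1 positive lit(s) -> Horn
Clause 7: 1 positive lit(s) -> Horn
Total Horn clauses = 4.

4
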